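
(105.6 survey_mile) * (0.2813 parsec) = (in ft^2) 1.588e+22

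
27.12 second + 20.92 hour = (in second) 7.534e+04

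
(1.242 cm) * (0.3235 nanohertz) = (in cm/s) 4.018e-10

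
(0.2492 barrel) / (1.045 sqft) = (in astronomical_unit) 2.728e-12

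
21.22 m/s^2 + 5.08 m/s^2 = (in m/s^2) 26.3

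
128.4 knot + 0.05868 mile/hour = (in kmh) 237.9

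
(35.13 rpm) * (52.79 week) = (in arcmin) 4.038e+11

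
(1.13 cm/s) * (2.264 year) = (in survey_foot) 2.647e+06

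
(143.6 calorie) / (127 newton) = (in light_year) 5.001e-16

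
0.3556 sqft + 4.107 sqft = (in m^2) 0.4146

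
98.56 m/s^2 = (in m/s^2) 98.56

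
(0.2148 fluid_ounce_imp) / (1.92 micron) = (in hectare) 0.0003179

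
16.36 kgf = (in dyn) 1.604e+07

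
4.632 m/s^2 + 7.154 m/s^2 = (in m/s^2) 11.79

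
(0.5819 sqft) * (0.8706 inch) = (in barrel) 0.007519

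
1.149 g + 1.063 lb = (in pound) 1.066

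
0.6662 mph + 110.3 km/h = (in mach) 0.09086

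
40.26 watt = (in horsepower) 0.05399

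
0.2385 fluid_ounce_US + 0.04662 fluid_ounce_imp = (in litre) 0.008378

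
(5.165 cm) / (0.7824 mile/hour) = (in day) 1.709e-06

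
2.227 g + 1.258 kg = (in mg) 1.26e+06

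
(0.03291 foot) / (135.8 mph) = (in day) 1.912e-09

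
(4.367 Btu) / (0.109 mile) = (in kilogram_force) 2.678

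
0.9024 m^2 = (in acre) 0.000223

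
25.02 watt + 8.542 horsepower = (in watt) 6395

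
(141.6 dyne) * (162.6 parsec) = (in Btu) 6.734e+12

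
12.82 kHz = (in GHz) 1.282e-05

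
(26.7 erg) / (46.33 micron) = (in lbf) 0.01296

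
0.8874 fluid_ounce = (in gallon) 0.006933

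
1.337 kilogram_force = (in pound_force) 2.948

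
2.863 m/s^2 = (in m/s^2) 2.863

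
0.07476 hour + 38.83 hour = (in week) 0.2316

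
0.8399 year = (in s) 2.649e+07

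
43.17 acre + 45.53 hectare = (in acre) 155.7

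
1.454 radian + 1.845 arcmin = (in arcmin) 5000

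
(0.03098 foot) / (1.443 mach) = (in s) 1.922e-05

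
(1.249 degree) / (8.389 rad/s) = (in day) 3.008e-08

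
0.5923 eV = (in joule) 9.49e-20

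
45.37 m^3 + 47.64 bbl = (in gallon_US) 1.399e+04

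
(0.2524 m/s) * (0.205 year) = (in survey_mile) 1014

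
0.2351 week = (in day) 1.646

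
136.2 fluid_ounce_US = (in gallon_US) 1.064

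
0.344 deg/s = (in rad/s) 0.006004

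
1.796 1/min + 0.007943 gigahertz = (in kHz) 7943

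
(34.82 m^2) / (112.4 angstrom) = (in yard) 3.388e+09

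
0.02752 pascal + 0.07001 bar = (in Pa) 7001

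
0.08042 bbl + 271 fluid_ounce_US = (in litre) 20.8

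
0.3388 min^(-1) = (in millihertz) 5.647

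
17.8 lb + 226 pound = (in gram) 1.106e+05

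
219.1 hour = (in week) 1.304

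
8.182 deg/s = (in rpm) 1.364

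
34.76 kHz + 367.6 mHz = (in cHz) 3.476e+06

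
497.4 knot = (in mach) 0.7515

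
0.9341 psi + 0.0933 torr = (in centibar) 6.453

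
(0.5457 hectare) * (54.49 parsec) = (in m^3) 9.175e+21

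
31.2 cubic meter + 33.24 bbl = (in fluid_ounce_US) 1.234e+06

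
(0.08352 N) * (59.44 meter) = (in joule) 4.964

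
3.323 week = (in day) 23.26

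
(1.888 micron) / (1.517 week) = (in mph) 4.603e-12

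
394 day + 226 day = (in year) 1.699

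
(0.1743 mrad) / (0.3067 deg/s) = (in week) 5.384e-08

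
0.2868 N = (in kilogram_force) 0.02925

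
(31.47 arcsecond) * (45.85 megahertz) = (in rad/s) 6995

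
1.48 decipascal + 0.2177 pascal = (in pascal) 0.3657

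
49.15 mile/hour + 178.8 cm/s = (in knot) 46.19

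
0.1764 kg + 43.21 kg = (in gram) 4.339e+04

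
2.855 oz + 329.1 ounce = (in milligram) 9.411e+06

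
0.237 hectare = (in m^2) 2370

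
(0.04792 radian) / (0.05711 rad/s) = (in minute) 0.01398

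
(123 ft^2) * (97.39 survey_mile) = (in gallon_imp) 3.94e+08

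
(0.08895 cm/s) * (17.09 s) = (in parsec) 4.926e-19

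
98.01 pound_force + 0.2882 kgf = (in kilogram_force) 44.74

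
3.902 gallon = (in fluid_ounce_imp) 519.9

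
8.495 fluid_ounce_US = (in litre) 0.2512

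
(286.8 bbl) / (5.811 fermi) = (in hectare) 7.847e+11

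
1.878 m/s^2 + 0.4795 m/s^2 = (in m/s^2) 2.357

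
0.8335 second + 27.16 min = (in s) 1630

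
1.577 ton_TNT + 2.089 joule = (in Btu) 6.254e+06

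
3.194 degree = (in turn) 0.008872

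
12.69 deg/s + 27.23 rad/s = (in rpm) 262.1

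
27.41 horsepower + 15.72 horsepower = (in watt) 3.216e+04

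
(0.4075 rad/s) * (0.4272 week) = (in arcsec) 2.172e+10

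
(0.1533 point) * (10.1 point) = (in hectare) 1.927e-11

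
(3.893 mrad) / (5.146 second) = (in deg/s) 0.04334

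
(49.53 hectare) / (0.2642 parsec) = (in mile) 3.775e-14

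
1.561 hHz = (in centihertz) 1.561e+04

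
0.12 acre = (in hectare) 0.04856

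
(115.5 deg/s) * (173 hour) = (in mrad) 1.255e+09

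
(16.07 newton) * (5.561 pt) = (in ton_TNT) 7.535e-12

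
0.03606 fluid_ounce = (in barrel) 6.708e-06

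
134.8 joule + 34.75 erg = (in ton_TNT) 3.222e-08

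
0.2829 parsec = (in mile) 5.424e+12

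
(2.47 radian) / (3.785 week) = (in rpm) 1.03e-05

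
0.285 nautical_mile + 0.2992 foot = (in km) 0.5279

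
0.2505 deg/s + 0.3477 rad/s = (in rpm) 3.362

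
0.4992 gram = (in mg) 499.2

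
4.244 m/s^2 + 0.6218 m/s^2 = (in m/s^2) 4.866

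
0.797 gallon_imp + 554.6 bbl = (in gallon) 2.329e+04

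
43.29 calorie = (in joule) 181.1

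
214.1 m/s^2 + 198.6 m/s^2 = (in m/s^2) 412.7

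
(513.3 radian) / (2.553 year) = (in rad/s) 6.375e-06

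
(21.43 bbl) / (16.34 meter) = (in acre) 5.152e-05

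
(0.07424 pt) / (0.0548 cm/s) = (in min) 0.0007965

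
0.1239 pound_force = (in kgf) 0.0562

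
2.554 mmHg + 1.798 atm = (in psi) 26.47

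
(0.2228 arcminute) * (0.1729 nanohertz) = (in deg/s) 6.42e-13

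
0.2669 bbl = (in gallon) 11.21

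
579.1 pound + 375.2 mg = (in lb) 579.1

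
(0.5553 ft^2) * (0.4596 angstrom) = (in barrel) 1.491e-11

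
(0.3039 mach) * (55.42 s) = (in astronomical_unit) 3.833e-08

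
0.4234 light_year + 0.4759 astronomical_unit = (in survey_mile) 2.489e+12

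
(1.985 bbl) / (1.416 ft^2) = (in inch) 94.45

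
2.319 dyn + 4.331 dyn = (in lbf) 1.495e-05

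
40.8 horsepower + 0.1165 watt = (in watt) 3.042e+04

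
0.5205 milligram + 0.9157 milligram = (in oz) 5.066e-05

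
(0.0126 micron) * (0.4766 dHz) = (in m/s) 6.005e-10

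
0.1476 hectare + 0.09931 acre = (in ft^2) 2.021e+04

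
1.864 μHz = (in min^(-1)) 0.0001118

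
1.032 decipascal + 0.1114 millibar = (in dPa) 112.4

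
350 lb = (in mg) 1.588e+08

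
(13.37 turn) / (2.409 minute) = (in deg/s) 33.3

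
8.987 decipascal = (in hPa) 0.008987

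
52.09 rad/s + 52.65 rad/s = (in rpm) 1000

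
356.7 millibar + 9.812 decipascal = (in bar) 0.3567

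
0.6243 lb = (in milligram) 2.832e+05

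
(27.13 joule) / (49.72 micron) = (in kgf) 5.564e+04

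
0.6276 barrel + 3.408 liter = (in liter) 103.2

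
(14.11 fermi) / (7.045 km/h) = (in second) 7.21e-15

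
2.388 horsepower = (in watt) 1781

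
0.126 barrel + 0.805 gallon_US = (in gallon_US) 6.097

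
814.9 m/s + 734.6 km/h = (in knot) 1981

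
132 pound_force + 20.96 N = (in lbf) 136.7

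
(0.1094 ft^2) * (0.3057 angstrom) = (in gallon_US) 8.208e-11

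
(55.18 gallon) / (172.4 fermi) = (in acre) 2.994e+08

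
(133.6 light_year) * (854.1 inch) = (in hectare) 2.742e+15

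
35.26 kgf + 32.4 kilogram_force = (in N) 663.5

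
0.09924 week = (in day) 0.6947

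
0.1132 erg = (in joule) 1.132e-08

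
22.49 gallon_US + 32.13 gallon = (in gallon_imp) 45.48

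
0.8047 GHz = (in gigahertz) 0.8047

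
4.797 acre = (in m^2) 1.941e+04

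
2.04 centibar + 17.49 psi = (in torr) 919.8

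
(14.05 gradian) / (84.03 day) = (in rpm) 2.903e-07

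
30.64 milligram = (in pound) 6.755e-05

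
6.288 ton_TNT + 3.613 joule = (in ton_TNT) 6.288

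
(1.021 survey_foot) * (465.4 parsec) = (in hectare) 4.469e+14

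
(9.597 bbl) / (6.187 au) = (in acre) 4.074e-16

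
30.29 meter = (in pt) 8.586e+04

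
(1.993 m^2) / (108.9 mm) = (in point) 5.188e+04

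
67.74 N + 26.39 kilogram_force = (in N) 326.5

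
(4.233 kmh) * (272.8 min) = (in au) 1.287e-07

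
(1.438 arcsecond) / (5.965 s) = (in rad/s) 1.169e-06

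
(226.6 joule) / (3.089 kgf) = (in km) 0.00748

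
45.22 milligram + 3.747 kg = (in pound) 8.261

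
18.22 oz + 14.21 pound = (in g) 6962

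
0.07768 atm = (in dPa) 7.871e+04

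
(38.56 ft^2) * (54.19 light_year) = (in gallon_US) 4.852e+20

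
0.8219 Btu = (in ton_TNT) 2.073e-07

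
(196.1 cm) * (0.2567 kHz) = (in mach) 1.478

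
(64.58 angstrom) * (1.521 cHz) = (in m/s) 9.823e-11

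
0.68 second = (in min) 0.01133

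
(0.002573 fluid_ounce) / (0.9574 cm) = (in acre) 1.964e-09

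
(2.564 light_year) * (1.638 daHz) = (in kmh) 1.43e+18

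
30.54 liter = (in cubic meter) 0.03054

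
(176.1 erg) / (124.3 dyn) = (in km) 1.417e-05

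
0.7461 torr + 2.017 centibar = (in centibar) 2.116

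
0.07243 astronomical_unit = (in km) 1.084e+07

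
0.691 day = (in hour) 16.58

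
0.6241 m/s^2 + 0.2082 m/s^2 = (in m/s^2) 0.8323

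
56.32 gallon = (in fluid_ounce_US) 7209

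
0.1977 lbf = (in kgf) 0.08968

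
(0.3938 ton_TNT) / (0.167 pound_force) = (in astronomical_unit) 0.01483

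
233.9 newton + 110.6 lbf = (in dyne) 7.259e+07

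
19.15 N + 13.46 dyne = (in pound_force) 4.305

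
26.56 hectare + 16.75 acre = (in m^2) 3.334e+05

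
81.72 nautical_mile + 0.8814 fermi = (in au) 1.012e-06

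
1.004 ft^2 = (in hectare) 9.327e-06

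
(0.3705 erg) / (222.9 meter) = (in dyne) 1.662e-05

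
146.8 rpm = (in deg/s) 880.8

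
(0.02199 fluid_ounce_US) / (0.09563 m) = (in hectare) 6.8e-10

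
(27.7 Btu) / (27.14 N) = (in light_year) 1.138e-13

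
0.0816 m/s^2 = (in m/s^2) 0.0816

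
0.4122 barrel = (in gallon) 17.31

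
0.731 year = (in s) 2.305e+07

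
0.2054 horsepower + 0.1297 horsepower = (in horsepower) 0.3351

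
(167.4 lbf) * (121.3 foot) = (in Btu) 26.09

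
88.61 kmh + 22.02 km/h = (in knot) 59.74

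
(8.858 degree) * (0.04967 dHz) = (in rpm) 0.007333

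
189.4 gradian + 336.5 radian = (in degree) 1.945e+04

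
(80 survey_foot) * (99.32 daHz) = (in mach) 71.13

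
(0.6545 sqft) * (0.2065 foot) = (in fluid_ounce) 129.4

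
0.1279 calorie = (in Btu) 0.0005072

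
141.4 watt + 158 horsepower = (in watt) 1.18e+05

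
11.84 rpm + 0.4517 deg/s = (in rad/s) 1.248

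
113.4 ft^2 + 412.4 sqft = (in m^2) 48.85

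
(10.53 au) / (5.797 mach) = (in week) 1320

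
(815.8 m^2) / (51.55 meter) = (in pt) 4.486e+04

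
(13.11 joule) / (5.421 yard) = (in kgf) 0.2697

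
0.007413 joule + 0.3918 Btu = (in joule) 413.4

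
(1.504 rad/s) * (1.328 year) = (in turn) 1.002e+07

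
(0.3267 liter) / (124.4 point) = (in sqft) 0.08013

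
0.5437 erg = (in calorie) 1.299e-08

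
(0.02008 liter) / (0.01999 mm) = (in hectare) 0.0001005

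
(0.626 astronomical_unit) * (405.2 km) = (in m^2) 3.795e+16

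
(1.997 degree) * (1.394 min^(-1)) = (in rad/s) 0.0008098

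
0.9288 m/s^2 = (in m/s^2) 0.9288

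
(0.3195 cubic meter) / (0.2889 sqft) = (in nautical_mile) 0.006428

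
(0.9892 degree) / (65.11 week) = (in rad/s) 4.384e-10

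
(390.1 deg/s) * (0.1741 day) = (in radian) 1.024e+05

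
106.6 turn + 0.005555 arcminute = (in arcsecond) 1.382e+08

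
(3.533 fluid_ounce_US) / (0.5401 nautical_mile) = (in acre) 2.581e-11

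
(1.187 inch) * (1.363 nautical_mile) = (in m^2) 76.11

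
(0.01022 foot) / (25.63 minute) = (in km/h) 7.292e-06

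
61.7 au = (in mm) 9.23e+15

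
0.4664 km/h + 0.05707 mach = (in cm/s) 1956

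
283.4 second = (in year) 8.987e-06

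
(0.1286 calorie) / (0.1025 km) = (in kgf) 0.0005353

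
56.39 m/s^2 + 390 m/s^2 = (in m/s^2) 446.4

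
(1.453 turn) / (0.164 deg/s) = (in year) 0.0001011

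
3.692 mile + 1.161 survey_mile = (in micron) 7.81e+09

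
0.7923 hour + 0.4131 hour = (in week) 0.007175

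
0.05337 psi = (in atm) 0.003632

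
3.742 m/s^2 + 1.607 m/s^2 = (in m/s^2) 5.349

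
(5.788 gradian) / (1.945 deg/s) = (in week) 4.428e-06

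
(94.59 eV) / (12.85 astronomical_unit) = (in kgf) 8.039e-31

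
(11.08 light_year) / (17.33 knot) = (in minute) 1.96e+14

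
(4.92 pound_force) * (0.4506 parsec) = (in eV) 1.899e+36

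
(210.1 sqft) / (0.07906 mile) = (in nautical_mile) 8.283e-05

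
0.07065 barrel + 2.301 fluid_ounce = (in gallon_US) 2.985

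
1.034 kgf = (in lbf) 2.28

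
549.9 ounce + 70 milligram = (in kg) 15.59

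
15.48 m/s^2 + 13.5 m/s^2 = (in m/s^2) 28.98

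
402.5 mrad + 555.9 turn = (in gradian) 2.224e+05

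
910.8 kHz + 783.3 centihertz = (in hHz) 9108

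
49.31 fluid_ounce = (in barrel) 0.009172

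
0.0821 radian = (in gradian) 5.227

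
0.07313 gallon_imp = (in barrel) 0.002091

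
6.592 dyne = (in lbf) 1.482e-05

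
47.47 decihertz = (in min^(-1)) 284.8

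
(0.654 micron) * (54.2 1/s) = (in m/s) 3.545e-05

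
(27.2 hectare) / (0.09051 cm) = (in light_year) 3.176e-08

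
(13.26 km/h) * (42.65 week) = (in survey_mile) 5.904e+04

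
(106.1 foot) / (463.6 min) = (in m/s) 0.001163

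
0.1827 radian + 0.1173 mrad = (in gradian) 11.64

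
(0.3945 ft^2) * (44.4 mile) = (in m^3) 2619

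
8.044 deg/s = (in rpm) 1.341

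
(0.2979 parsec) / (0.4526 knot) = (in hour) 1.097e+13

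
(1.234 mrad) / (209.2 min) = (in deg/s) 5.633e-06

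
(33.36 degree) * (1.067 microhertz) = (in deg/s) 3.56e-05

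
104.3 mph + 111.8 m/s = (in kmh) 570.3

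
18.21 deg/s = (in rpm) 3.035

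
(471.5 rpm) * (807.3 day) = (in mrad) 3.444e+12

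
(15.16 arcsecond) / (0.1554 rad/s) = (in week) 7.82e-10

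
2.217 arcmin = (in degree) 0.03695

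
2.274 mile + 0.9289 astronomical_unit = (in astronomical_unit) 0.9289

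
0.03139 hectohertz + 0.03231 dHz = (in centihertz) 314.2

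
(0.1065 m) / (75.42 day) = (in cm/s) 1.634e-06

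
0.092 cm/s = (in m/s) 0.00092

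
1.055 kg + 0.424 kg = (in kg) 1.479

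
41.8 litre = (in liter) 41.8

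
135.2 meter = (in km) 0.1352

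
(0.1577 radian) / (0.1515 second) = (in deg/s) 59.64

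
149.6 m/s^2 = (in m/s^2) 149.6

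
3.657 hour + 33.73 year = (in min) 1.773e+07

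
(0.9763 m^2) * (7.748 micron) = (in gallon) 0.001998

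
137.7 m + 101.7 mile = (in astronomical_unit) 1.095e-06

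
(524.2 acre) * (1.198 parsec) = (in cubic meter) 7.842e+22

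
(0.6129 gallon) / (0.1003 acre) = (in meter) 5.716e-06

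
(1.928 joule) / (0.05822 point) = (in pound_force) 2.11e+04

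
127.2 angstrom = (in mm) 1.272e-05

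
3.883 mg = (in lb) 8.561e-06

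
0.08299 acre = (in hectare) 0.03358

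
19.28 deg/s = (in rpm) 3.213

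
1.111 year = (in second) 3.504e+07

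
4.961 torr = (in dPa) 6614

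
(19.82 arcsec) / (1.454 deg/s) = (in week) 6.261e-09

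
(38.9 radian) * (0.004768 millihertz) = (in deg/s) 0.01063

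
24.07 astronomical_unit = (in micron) 3.601e+18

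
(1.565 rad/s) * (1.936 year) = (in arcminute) 3.285e+11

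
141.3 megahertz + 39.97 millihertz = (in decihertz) 1.413e+09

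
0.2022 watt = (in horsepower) 0.0002712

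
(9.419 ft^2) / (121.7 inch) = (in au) 1.892e-12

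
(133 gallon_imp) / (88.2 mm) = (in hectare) 0.0006855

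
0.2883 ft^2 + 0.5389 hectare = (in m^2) 5389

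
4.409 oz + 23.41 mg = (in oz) 4.41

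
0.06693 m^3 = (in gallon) 17.68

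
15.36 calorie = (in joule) 64.27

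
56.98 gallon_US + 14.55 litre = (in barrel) 1.448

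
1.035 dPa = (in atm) 1.021e-06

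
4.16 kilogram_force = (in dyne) 4.08e+06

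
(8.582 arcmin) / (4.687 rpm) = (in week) 8.41e-09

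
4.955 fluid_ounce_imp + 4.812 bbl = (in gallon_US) 202.1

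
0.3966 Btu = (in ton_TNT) 1e-07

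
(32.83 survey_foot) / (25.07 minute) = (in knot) 0.01293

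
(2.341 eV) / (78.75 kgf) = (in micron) 4.857e-16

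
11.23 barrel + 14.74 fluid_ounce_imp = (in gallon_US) 471.8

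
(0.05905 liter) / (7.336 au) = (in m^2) 5.381e-17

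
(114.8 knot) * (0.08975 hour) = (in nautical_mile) 10.3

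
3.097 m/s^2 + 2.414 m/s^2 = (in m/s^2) 5.511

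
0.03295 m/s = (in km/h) 0.1186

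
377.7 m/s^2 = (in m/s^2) 377.7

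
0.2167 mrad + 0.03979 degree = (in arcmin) 3.132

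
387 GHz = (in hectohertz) 3.87e+09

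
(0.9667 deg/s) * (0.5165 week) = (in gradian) 3.355e+05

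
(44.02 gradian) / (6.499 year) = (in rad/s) 3.374e-09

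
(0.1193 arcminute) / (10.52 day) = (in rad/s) 3.818e-11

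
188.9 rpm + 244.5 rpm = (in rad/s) 45.39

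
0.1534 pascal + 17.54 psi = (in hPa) 1209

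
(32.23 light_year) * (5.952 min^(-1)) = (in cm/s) 3.025e+18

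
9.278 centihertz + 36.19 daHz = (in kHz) 0.362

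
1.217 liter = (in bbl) 0.007655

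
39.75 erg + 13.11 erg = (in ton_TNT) 1.263e-15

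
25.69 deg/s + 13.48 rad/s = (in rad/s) 13.93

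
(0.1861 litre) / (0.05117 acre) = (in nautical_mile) 4.853e-10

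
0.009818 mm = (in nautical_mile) 5.301e-09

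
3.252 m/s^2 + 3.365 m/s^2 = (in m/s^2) 6.617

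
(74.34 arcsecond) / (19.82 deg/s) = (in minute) 1.736e-05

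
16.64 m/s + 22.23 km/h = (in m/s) 22.82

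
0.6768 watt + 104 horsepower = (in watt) 7.755e+04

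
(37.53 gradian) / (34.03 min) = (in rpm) 0.002757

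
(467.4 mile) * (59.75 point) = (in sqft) 1.707e+05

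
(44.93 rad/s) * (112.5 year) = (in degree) 9.133e+12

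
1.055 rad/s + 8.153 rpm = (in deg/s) 109.4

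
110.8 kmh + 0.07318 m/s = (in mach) 0.0906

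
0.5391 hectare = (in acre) 1.332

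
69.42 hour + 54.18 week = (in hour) 9172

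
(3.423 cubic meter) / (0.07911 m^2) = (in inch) 1703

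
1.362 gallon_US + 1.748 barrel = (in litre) 283.1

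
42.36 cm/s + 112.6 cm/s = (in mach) 0.004551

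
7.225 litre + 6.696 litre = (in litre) 13.92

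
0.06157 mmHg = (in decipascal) 82.09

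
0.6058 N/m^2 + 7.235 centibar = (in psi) 1.049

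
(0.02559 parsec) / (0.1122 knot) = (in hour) 3.8e+12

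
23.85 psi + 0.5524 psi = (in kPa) 168.2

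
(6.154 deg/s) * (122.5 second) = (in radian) 13.16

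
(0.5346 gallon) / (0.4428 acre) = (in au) 7.549e-18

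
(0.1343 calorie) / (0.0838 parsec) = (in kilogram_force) 2.216e-17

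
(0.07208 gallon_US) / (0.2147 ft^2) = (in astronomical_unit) 9.144e-14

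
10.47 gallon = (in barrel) 0.2493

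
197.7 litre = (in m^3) 0.1977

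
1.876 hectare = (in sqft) 2.019e+05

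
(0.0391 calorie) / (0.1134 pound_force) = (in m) 0.3243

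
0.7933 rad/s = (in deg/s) 45.45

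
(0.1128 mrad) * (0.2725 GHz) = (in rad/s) 3.074e+04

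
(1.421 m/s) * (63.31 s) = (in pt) 2.55e+05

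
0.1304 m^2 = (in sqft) 1.404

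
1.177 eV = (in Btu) 1.787e-22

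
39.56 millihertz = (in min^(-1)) 2.374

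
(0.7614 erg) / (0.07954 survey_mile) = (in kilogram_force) 6.065e-11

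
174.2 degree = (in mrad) 3040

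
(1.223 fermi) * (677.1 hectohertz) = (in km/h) 2.981e-10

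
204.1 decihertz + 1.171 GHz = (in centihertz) 1.171e+11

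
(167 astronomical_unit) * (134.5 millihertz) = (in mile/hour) 7.517e+12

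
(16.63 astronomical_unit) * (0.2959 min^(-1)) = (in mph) 2.745e+10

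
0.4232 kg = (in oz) 14.93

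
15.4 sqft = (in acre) 0.0003535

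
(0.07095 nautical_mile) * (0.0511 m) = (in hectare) 0.0006715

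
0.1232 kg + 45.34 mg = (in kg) 0.1232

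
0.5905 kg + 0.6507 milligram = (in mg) 5.905e+05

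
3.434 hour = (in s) 1.236e+04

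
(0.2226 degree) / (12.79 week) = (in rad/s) 5.023e-10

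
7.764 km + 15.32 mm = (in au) 5.19e-08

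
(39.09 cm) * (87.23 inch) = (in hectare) 8.661e-05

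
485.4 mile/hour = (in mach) 0.6373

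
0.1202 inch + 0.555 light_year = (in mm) 5.251e+18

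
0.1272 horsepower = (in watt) 94.85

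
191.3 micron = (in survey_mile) 1.189e-07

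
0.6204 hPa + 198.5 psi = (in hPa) 1.369e+04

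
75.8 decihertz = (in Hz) 7.58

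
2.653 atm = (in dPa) 2.688e+06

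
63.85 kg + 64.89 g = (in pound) 140.9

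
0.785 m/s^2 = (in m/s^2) 0.785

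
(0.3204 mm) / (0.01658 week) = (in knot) 6.211e-08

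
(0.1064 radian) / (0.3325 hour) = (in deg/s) 0.005093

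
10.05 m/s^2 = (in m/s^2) 10.05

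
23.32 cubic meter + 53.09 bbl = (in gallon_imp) 6986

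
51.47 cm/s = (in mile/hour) 1.151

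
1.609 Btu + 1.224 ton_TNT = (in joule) 5.121e+09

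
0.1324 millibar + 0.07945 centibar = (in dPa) 926.9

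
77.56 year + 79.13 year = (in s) 4.941e+09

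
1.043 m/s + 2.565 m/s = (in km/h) 12.99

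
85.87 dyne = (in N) 0.0008587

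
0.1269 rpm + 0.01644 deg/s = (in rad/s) 0.01358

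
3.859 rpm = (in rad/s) 0.4041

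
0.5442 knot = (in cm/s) 28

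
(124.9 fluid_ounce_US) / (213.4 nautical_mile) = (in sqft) 1.006e-07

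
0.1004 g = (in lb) 0.0002213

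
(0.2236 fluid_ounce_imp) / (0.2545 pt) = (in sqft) 0.7617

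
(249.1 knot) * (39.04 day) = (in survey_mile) 2.686e+05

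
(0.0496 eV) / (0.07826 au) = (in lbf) 1.526e-31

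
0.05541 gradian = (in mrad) 0.8704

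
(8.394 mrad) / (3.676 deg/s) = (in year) 4.149e-09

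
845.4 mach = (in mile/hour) 6.439e+05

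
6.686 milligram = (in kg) 6.686e-06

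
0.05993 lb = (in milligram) 2.718e+04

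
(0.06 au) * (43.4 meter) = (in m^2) 3.896e+11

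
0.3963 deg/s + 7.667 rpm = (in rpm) 7.733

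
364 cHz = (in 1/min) 218.4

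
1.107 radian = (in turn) 0.1762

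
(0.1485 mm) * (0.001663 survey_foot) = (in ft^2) 8.102e-07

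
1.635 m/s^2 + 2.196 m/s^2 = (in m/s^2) 3.831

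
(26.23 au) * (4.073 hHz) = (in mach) 4.694e+12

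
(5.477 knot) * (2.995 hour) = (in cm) 3.038e+06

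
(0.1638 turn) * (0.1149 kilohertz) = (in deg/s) 6775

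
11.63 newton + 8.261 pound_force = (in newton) 48.38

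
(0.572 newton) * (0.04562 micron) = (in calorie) 6.237e-09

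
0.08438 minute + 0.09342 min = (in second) 10.67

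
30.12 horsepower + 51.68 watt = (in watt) 2.251e+04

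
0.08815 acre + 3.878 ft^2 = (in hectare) 0.03571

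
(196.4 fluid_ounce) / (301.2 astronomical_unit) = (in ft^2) 1.388e-15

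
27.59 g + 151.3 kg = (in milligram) 1.513e+08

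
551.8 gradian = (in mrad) 8668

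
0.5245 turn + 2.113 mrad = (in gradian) 209.9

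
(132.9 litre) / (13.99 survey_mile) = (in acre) 1.459e-09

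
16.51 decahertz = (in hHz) 1.651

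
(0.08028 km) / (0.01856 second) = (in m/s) 4325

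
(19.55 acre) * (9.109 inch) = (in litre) 1.83e+07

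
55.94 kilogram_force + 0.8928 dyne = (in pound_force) 123.3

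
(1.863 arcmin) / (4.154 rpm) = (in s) 0.001246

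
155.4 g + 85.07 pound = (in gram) 3.874e+04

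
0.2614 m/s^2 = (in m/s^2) 0.2614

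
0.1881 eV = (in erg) 3.014e-13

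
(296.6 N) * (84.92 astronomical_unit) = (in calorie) 9.006e+14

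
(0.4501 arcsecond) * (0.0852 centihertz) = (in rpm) 1.775e-08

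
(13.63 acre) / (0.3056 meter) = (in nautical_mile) 97.46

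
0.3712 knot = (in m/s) 0.191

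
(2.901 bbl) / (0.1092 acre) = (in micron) 1044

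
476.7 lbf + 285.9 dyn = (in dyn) 2.12e+08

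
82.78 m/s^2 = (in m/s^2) 82.78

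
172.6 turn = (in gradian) 6.904e+04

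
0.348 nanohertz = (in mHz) 3.48e-07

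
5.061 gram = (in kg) 0.005061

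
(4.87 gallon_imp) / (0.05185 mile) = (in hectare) 2.653e-08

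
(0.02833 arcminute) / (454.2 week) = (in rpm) 2.865e-13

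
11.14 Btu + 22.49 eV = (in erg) 1.175e+11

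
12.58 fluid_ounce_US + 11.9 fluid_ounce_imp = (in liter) 0.7102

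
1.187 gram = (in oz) 0.04187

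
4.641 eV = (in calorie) 1.777e-19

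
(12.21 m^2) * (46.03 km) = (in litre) 5.62e+08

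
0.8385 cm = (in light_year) 8.863e-19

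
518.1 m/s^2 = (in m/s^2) 518.1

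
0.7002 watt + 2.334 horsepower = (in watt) 1741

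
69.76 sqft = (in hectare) 0.0006481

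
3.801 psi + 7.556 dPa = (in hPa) 262.1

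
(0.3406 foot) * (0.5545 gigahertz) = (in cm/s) 5.757e+09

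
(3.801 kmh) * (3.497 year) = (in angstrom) 1.164e+18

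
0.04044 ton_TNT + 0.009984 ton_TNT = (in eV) 1.317e+27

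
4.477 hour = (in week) 0.02665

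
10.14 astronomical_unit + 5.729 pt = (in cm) 1.517e+14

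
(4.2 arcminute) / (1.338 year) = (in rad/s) 2.895e-11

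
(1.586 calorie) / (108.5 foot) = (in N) 0.2007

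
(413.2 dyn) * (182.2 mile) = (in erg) 1.212e+10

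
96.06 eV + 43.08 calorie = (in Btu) 0.1708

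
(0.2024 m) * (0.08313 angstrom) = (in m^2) 1.683e-12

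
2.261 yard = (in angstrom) 2.067e+10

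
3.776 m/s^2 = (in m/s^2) 3.776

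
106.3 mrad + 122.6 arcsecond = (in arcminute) 367.5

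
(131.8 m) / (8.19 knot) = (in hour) 0.008689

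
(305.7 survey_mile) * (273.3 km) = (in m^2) 1.345e+11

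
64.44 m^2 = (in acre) 0.01592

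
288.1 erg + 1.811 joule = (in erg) 1.811e+07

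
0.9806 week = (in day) 6.864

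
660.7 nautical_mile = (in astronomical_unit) 8.179e-06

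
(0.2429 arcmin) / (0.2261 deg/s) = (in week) 2.96e-08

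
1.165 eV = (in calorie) 4.461e-20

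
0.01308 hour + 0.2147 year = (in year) 0.2147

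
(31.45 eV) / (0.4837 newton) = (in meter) 1.042e-17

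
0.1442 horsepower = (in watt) 107.5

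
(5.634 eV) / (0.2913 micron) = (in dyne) 3.099e-07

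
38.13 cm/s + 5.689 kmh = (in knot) 3.813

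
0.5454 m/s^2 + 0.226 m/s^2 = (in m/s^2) 0.7714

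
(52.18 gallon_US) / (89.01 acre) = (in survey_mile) 3.407e-10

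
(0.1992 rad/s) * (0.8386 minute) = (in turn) 1.595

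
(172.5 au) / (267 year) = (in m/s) 3065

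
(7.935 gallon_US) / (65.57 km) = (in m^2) 4.581e-07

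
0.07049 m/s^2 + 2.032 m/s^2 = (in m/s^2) 2.102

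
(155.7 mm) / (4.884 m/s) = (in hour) 8.855e-06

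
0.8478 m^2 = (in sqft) 9.126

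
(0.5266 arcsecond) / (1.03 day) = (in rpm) 2.74e-10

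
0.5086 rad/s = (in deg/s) 29.14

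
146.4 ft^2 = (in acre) 0.003361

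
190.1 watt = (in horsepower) 0.2549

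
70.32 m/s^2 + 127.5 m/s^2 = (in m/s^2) 197.8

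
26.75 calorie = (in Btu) 0.1061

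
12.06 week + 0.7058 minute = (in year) 0.2313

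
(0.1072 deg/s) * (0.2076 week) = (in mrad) 2.349e+05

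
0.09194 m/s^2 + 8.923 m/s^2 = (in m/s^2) 9.015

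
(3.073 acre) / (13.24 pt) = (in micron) 2.663e+12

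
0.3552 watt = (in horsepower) 0.0004763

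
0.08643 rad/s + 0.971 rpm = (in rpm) 1.796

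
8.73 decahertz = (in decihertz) 873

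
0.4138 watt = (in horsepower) 0.0005549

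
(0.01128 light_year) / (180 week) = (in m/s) 9.803e+05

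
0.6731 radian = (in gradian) 42.85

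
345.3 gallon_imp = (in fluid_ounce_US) 5.308e+04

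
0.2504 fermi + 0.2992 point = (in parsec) 3.421e-21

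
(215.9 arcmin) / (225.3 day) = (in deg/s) 1.849e-07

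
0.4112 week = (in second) 2.487e+05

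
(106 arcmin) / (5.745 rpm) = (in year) 1.625e-09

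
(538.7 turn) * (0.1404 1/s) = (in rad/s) 475.2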